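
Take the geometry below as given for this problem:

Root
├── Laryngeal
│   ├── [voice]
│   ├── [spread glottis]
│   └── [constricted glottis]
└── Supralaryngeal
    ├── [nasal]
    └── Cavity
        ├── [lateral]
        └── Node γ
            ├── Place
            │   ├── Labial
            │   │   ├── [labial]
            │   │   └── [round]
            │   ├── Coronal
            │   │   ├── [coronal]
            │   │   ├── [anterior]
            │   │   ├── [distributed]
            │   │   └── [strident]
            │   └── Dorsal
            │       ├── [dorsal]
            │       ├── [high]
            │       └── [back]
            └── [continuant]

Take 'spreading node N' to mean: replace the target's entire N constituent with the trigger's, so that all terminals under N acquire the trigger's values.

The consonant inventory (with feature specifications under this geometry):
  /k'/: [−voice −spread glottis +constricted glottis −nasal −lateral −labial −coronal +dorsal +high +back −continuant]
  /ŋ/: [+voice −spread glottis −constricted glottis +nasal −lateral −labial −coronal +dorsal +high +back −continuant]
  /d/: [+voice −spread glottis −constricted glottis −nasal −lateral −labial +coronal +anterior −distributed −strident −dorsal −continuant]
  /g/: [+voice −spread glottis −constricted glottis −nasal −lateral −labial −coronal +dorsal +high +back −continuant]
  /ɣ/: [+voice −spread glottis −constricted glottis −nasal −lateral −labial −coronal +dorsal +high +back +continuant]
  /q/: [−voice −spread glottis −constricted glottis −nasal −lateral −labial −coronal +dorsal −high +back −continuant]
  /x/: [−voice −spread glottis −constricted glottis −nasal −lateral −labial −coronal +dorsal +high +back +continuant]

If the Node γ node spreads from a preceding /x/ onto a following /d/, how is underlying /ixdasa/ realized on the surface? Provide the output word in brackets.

[ixɣasa]

The Node γ node dominates the terminals [labial], [round], [coronal], [anterior], [distributed], [strident], [dorsal], [high], [back], [continuant].
The target acquires /x/'s values for everything under Node γ — [−labial], [−coronal], [+dorsal], [+high], [+back], [+continuant] — while keeping its own [voice], [spread glottis], [constricted glottis], ….
Among the inventory, only /ɣ/ has exactly this specification, giving the surface form [ixɣasa].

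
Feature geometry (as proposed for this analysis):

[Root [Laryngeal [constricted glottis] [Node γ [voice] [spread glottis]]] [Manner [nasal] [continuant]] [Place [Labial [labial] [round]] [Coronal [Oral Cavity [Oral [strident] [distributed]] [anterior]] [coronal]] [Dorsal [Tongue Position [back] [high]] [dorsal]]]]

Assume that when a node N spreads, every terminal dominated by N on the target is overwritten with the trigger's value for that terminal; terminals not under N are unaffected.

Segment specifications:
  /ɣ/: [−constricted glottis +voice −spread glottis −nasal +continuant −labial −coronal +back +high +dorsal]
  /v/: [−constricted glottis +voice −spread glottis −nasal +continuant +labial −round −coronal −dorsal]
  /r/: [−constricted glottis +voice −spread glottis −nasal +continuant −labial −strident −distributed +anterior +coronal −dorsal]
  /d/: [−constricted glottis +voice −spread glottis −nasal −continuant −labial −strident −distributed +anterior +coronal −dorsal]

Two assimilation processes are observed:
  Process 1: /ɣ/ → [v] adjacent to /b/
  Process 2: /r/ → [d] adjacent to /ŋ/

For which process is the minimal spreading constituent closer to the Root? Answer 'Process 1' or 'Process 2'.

Process 1

Process 1: the features that change are [labial], [round], [dorsal], [high], [back]; the minimal node is Place (depth 1).
Process 2 alters [continuant]; the lowest dominating node is [continuant] (depth 2 from Root).
Place is closer to Root than [continuant], so Process 1 spreads the higher node.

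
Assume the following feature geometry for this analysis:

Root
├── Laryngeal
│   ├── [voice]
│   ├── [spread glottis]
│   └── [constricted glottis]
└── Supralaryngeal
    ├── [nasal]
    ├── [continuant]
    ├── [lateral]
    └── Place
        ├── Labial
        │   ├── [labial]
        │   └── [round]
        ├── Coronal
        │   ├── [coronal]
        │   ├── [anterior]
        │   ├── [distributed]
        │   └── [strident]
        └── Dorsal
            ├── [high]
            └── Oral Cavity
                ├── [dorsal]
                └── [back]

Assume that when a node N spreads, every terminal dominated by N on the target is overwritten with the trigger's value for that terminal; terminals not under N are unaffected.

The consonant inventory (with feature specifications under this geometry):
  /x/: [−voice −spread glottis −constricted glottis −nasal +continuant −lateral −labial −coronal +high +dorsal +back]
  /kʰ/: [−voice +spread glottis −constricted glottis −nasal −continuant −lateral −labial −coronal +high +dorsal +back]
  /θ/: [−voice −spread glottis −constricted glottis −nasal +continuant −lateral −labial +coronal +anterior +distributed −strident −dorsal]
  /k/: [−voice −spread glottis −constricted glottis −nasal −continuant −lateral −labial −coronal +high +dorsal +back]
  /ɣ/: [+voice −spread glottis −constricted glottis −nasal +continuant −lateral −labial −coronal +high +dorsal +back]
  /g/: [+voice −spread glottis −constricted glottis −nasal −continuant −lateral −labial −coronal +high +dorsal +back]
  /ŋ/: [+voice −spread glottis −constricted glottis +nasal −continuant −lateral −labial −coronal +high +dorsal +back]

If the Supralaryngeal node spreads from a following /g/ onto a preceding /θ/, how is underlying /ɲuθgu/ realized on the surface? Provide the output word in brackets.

Supralaryngeal immediately or transitively dominates [nasal], [continuant], [lateral], [labial], [round], [coronal], [anterior], [distributed], [strident], [high], [dorsal], [back].
The target acquires /g/'s values for everything under Supralaryngeal — [−nasal], [−continuant], [−lateral], [−labial], [−coronal], [+high], [+dorsal], [+back] — while keeping its own [voice], [spread glottis], [constricted glottis].
This feature bundle is that of [k], so /ɲuθgu/ surfaces as [ɲukgu].

[ɲukgu]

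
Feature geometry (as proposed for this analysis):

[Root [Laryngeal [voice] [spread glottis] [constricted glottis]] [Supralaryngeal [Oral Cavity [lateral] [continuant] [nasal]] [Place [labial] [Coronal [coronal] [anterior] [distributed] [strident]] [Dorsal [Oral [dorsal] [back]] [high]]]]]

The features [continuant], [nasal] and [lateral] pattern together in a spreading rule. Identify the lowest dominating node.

[continuant] lies under Oral Cavity (below Supralaryngeal).
[nasal] lies under Oral Cavity (below Supralaryngeal).
[lateral]: Root → Supralaryngeal → Oral Cavity → [lateral].
The lowest node appearing on every path is Oral Cavity; each proper daughter of Oral Cavity fails to dominate at least one of the listed features.

Oral Cavity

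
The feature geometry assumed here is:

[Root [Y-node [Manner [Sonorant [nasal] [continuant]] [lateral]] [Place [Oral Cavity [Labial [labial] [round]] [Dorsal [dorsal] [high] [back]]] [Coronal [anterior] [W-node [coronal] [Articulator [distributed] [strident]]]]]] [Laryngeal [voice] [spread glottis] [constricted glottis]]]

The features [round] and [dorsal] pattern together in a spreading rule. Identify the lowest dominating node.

[round]: Root → Y-node → Place → Oral Cavity → Labial → [round].
[dorsal]: Root → Y-node → Place → Oral Cavity → Dorsal → [dorsal].
The listed terminals split across distinct daughters of Oral Cavity, so Oral Cavity itself is the smallest node containing them all.

Oral Cavity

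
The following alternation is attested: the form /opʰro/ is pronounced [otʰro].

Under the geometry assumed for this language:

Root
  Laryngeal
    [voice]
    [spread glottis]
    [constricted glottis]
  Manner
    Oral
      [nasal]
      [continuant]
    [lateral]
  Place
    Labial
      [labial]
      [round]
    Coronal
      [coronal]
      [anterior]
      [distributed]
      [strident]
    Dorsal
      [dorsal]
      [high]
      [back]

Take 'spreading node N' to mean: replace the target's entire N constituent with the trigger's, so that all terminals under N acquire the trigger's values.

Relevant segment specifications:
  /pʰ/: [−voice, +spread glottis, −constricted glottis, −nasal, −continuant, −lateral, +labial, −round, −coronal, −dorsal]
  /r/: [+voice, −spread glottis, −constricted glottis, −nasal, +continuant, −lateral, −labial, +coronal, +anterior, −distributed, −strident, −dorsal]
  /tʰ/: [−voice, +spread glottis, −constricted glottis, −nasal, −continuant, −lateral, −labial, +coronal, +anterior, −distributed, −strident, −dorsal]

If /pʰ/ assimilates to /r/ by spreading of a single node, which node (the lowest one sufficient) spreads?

Place

Feature comparison: [labial], [round], [coronal], [anterior], [distributed], [strident] differ between /pʰ/ and [tʰ]; the remaining terminals match.
In this geometry the lowest node dominating all of them is Place: every daughter of Place dominates only a proper subset, so no lower node suffices.
Spreading Place from /r/ overwrites each of those terminals with /r/'s values, yielding exactly [tʰ].
[voice], [continuant] — on which /r/ differs from /pʰ/ — are unchanged, so Root cannot have spread; the constituent is no larger than Place.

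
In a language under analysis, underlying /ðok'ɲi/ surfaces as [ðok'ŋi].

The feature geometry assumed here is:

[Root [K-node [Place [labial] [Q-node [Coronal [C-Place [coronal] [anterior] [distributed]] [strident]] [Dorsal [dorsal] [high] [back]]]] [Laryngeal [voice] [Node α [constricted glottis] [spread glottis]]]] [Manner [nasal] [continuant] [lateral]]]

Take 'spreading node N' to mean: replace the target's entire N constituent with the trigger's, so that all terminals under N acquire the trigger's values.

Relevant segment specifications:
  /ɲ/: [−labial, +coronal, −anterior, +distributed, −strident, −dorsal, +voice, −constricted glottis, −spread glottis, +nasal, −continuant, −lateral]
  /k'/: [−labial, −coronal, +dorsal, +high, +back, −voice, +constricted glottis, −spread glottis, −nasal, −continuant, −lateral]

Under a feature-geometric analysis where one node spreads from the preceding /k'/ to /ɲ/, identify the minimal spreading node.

Q-node

Comparing /ɲ/ with its surface form [ŋ], the features that change are [coronal], [anterior], [distributed], [strident], [dorsal], [high], [back].
In this geometry the lowest node dominating all of them is Q-node: every daughter of Q-node dominates only a proper subset, so no lower node suffices.
If Q-node spreads, every terminal under it takes /k'/'s value, producing [ŋ] as observed.
Features on which the two segments disagree outside Q-node, such as [constricted glottis], [nasal], are unchanged — nothing dominating them spread, and Q-node is the minimal sufficient constituent.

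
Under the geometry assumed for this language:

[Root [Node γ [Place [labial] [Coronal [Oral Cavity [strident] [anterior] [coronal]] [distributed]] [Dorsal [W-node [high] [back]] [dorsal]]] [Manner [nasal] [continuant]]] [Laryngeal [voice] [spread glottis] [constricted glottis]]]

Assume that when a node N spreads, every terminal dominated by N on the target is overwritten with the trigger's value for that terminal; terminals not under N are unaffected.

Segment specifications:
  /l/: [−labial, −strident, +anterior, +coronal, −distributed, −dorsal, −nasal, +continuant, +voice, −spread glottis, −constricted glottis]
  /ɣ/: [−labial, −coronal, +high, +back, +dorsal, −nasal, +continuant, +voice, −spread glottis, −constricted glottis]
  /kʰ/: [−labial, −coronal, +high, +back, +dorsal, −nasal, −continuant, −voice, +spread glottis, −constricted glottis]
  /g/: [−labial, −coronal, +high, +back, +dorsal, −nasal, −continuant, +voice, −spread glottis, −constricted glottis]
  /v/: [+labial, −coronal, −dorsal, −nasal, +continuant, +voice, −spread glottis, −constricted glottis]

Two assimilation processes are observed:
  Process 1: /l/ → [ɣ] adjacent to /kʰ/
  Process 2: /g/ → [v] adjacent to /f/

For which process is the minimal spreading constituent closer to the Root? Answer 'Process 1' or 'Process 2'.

In Process 1, [coronal], [anterior], [distributed], [strident], [dorsal], [high], [back] change, so the minimal spreading node is Place at depth 2.
Process 2 alters [continuant], [labial], [dorsal], [high], [back]; the lowest common ancestor is Node γ (depth 1 from Root).
Depth 1 < depth 2; Process 2 involves the structurally higher constituent Node γ.

Process 2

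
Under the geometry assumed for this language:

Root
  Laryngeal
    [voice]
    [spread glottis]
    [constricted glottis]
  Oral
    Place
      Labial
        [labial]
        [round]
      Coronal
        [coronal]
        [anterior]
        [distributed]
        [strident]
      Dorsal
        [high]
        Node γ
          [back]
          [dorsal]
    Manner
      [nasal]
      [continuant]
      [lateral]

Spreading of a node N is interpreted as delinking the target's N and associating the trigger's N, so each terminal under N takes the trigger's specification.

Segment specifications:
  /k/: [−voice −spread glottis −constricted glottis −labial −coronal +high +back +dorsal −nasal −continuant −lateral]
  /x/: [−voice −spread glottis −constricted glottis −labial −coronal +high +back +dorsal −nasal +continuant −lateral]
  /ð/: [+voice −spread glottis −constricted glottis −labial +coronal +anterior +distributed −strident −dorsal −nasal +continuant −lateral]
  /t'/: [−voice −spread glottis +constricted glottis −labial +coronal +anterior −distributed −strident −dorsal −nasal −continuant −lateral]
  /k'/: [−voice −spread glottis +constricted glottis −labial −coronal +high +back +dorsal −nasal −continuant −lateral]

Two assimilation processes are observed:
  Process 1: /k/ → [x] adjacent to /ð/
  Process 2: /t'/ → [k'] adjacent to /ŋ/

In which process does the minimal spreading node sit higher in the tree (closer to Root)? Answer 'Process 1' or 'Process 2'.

Process 2

Process 1: the feature that changes is [continuant]; the minimal node is [continuant] (depth 3).
In Process 2, [coronal], [anterior], [distributed], [strident], [dorsal], [high], [back] change, so the minimal spreading node is Place at depth 2.
Place (depth 2) sits above [continuant] (depth 3), making Process 2 the one with the higher spreading node.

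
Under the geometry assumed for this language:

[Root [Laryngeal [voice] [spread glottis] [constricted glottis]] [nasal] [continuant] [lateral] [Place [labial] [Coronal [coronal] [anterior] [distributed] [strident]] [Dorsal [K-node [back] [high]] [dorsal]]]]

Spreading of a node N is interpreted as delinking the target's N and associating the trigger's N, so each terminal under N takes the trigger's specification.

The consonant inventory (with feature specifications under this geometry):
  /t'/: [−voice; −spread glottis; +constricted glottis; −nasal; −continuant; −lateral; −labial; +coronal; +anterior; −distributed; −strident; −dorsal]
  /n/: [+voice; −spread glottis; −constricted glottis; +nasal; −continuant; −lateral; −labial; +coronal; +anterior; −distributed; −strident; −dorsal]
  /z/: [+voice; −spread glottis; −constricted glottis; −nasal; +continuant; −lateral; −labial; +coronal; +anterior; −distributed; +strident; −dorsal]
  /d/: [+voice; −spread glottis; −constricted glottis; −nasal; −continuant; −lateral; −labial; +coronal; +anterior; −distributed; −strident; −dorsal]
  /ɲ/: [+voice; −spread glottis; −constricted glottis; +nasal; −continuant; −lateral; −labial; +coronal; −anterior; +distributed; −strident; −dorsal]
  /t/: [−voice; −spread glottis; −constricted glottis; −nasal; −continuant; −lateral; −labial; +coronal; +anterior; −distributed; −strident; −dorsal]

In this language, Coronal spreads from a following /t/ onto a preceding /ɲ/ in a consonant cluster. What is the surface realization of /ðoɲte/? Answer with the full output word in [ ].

[ðonte]

The Coronal node dominates the terminals [coronal], [anterior], [distributed], [strident].
After delinking /ɲ/'s Coronal and linking /t/'s, the affected terminals become [+coronal], [+anterior], [−distributed], [−strident]; [voice], [spread glottis], [constricted glottis], … (outside Coronal) are retained from /ɲ/.
This feature bundle is that of [n], so /ðoɲte/ surfaces as [ðonte].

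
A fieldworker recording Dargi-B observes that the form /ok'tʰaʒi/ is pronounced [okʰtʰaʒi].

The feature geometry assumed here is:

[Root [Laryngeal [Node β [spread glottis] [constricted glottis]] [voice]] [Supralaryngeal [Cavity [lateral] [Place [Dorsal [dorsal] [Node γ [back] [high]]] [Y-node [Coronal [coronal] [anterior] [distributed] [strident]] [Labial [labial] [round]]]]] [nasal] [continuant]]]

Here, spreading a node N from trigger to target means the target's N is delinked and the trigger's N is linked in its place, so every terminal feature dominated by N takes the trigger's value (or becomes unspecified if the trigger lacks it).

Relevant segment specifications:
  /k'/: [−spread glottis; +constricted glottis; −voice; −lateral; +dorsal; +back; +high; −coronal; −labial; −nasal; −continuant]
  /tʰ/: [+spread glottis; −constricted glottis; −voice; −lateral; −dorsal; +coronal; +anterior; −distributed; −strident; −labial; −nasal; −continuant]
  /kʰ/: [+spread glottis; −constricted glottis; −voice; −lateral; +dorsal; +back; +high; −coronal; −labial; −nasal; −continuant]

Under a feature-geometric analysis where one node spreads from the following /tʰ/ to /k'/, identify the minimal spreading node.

Node β

Feature comparison: [spread glottis], [constricted glottis] differ between /k'/ and [kʰ]; the remaining terminals match.
Tracing each changed feature up the tree, the paths first meet at Node β; any lower node misses at least one of them.
Delinking /k'/'s Node β and associating /tʰ/'s Node β gives precisely the feature bundle of [kʰ].
Features on which the two segments disagree outside Node β, such as [dorsal], [coronal], are unchanged — nothing dominating them spread, and Node β is the minimal sufficient constituent.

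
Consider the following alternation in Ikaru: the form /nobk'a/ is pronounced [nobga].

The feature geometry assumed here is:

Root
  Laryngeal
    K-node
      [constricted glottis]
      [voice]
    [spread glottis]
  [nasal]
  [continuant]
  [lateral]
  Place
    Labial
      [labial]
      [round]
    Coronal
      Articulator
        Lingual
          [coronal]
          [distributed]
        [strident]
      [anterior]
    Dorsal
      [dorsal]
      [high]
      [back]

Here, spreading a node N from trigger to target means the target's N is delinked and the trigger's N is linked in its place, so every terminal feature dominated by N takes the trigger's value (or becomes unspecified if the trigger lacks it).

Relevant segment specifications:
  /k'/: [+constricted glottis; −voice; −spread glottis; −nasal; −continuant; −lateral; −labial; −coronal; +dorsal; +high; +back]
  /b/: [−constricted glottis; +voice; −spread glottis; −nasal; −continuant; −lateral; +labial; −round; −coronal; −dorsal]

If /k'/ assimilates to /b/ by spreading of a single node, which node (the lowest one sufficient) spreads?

K-node

Comparing /k'/ with its surface form [g], the features that change are [voice], [constricted glottis].
Tracing each changed feature up the tree, the paths first meet at K-node; any lower node misses at least one of them.
If K-node spreads, every terminal under it takes /b/'s value, producing [g] as observed.
Features on which the two segments disagree outside K-node, such as [dorsal], [labial], are unchanged — nothing dominating them spread, and K-node is the minimal sufficient constituent.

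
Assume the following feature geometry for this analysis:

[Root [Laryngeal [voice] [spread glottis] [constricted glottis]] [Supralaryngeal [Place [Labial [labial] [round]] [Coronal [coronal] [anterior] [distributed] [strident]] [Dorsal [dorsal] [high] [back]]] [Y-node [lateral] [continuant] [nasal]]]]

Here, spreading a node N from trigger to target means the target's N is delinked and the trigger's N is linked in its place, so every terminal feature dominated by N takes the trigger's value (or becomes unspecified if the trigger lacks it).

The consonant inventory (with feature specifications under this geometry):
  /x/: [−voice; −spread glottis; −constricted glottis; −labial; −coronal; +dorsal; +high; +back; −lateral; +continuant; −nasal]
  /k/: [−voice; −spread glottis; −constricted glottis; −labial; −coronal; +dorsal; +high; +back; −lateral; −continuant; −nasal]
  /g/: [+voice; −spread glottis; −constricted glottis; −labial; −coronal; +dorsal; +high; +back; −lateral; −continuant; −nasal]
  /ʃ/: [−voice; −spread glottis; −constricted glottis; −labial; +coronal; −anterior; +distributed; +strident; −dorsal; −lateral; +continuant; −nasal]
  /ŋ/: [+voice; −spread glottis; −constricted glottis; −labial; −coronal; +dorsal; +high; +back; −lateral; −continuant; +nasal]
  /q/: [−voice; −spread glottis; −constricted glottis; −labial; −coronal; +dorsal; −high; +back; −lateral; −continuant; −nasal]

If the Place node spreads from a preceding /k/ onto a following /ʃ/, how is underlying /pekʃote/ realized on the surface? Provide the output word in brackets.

Terminals under Place in this geometry: [labial], [round], [coronal], [anterior], [distributed], [strident], [dorsal], [high], [back].
The target acquires /k/'s values for everything under Place — [−labial], [−coronal], [+dorsal], [+high], [+back] — while keeping its own [voice], [spread glottis], [constricted glottis], ….
Among the inventory, only /x/ has exactly this specification, giving the surface form [pekxote].

[pekxote]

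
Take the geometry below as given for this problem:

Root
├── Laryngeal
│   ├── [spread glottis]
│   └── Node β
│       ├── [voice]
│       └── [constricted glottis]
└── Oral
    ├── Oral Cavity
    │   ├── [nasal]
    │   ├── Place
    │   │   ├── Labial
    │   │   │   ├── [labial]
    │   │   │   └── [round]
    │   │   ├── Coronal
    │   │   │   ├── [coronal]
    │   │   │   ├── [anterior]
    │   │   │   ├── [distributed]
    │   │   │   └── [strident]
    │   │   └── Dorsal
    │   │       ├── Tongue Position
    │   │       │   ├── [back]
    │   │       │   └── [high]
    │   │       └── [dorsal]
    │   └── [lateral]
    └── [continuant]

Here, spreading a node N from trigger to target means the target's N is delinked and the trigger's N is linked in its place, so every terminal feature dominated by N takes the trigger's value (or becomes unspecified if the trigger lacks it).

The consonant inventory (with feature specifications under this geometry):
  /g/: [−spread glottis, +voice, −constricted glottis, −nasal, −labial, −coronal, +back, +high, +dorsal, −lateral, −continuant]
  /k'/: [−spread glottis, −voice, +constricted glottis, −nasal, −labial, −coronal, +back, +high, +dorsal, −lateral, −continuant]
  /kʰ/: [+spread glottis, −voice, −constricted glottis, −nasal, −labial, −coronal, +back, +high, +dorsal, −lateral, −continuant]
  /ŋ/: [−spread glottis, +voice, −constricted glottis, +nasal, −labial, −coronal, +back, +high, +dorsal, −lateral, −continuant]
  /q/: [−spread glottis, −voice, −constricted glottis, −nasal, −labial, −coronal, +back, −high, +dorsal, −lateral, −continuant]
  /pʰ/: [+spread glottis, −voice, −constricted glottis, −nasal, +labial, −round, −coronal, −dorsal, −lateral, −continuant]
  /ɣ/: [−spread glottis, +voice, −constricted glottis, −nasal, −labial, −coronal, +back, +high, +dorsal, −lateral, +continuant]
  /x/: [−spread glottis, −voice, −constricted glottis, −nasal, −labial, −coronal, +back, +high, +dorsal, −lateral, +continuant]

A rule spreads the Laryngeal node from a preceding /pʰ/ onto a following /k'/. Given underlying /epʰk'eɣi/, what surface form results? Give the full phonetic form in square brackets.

[epʰkʰeɣi]

The Laryngeal node dominates the terminals [spread glottis], [voice], [constricted glottis].
Spreading Laryngeal from /pʰ/ onto /k'/ replaces those values with /pʰ/'s: [+spread glottis], [−voice], [−constricted glottis]. Features outside Laryngeal ([nasal], [labial], [coronal], …) stay as in /k'/.
The resulting bundle matches /kʰ/ in the inventory; substituting it for /k'/ gives [epʰkʰeɣi].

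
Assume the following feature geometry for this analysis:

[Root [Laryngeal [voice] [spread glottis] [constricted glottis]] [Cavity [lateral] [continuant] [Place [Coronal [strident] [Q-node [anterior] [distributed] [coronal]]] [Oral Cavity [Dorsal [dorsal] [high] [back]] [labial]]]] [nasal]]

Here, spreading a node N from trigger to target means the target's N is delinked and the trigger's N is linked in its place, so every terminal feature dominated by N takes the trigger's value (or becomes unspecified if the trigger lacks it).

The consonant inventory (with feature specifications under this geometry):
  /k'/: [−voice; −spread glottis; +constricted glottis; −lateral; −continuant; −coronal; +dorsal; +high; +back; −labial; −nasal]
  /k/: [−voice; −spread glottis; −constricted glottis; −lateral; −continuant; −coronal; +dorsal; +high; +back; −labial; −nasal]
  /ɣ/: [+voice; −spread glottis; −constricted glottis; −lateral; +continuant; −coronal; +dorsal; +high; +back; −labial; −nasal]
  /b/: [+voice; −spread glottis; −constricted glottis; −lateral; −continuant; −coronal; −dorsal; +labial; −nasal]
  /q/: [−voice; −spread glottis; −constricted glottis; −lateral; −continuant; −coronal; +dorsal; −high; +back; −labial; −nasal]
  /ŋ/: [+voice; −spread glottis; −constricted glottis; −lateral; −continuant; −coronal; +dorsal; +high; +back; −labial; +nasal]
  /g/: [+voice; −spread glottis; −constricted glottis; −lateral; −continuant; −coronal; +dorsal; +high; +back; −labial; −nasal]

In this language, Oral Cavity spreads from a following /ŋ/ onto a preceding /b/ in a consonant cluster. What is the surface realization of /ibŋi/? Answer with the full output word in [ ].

Oral Cavity immediately or transitively dominates [dorsal], [high], [back], [labial].
After delinking /b/'s Oral Cavity and linking /ŋ/'s, the affected terminals become [+dorsal], [+high], [+back], [−labial]; [voice], [spread glottis], [constricted glottis], … (outside Oral Cavity) are retained from /b/.
Among the inventory, only /g/ has exactly this specification, giving the surface form [igŋi].

[igŋi]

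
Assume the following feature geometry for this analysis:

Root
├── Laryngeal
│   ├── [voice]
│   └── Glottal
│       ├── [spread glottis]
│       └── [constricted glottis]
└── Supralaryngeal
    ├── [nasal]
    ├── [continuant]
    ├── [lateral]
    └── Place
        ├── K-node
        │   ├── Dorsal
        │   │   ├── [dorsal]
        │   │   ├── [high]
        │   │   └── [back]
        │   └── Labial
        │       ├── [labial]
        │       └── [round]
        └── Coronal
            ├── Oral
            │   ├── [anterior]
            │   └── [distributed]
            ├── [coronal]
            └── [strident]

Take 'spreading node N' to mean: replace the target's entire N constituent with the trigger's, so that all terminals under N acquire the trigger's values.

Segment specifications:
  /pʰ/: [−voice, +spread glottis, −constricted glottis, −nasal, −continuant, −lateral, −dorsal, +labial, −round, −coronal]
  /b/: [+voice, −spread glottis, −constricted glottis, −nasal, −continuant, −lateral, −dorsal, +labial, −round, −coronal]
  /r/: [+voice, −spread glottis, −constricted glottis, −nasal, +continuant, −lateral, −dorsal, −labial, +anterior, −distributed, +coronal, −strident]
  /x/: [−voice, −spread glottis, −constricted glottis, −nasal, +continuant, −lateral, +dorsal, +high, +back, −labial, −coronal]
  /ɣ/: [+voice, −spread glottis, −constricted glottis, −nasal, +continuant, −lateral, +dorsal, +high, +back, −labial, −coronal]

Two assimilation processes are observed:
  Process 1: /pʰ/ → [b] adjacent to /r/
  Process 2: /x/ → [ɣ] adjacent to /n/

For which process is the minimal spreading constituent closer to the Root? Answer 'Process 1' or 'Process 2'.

In Process 1, [voice], [spread glottis] change, so the minimal spreading node is Laryngeal at depth 1.
Process 2 alters [voice]; the lowest dominating node is [voice] (depth 2 from Root).
Laryngeal is closer to Root than [voice], so Process 1 spreads the higher node.

Process 1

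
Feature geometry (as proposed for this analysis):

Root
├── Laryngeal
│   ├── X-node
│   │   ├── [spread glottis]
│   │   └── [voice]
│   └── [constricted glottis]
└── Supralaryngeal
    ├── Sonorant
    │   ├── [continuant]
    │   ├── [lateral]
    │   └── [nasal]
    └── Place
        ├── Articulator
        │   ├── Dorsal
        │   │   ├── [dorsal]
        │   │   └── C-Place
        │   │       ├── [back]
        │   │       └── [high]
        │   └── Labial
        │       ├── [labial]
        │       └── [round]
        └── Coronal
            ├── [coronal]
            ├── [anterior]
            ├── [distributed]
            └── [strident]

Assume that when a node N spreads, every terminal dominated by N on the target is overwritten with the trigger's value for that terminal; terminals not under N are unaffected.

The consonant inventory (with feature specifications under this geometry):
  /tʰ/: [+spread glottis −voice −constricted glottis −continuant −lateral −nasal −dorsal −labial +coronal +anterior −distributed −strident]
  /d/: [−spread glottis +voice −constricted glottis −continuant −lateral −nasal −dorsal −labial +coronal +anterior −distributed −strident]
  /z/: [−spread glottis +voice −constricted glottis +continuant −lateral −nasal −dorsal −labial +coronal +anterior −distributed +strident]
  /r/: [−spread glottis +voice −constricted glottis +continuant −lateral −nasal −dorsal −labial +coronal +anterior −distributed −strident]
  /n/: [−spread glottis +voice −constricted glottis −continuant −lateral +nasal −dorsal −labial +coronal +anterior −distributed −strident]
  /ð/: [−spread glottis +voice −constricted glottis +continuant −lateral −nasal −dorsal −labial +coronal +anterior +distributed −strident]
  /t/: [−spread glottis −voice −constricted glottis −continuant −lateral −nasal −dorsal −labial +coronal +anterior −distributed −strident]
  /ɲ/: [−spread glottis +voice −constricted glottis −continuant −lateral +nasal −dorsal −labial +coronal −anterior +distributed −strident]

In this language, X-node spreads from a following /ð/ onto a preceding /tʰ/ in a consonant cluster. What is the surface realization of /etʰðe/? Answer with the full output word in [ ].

The X-node node dominates the terminals [spread glottis], [voice].
The target acquires /ð/'s values for everything under X-node — [−spread glottis], [+voice] — while keeping its own [constricted glottis], [continuant], [lateral], ….
The resulting bundle matches /d/ in the inventory; substituting it for /tʰ/ gives [edðe].

[edðe]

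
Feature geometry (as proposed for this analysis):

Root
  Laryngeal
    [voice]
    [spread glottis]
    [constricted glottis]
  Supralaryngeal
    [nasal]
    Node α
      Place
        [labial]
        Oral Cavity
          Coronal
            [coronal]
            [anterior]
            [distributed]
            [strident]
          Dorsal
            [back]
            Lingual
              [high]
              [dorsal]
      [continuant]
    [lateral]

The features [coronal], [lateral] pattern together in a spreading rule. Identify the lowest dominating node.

[coronal] is immediately dominated by Coronal.
[lateral] is immediately dominated by Supralaryngeal.
The listed terminals split across distinct daughters of Supralaryngeal, so Supralaryngeal itself is the smallest node containing them all.

Supralaryngeal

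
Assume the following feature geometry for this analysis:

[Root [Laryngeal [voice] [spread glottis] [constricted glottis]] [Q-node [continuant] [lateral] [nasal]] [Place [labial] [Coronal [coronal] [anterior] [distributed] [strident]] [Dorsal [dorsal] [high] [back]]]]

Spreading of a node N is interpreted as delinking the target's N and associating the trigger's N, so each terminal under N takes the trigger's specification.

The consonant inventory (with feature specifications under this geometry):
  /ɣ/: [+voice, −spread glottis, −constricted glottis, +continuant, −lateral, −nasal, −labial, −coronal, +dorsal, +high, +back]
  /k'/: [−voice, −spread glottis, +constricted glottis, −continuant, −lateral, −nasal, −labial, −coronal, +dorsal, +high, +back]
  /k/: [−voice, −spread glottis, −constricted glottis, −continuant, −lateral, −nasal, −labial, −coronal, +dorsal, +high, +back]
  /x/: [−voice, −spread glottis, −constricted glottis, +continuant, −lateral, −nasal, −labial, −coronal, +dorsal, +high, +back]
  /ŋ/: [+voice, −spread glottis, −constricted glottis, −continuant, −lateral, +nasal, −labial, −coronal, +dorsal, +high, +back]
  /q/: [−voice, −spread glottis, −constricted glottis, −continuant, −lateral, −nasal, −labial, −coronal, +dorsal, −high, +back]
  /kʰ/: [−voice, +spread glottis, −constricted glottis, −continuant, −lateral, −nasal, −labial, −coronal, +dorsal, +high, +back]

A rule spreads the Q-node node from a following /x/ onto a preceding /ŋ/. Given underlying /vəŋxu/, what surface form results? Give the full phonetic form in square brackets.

[vəɣxu]

Terminals under Q-node in this geometry: [continuant], [lateral], [nasal].
Spreading Q-node from /x/ onto /ŋ/ replaces those values with /x/'s: [+continuant], [−lateral], [−nasal]. Features outside Q-node ([voice], [spread glottis], [constricted glottis], …) stay as in /ŋ/.
The resulting bundle matches /ɣ/ in the inventory; substituting it for /ŋ/ gives [vəɣxu].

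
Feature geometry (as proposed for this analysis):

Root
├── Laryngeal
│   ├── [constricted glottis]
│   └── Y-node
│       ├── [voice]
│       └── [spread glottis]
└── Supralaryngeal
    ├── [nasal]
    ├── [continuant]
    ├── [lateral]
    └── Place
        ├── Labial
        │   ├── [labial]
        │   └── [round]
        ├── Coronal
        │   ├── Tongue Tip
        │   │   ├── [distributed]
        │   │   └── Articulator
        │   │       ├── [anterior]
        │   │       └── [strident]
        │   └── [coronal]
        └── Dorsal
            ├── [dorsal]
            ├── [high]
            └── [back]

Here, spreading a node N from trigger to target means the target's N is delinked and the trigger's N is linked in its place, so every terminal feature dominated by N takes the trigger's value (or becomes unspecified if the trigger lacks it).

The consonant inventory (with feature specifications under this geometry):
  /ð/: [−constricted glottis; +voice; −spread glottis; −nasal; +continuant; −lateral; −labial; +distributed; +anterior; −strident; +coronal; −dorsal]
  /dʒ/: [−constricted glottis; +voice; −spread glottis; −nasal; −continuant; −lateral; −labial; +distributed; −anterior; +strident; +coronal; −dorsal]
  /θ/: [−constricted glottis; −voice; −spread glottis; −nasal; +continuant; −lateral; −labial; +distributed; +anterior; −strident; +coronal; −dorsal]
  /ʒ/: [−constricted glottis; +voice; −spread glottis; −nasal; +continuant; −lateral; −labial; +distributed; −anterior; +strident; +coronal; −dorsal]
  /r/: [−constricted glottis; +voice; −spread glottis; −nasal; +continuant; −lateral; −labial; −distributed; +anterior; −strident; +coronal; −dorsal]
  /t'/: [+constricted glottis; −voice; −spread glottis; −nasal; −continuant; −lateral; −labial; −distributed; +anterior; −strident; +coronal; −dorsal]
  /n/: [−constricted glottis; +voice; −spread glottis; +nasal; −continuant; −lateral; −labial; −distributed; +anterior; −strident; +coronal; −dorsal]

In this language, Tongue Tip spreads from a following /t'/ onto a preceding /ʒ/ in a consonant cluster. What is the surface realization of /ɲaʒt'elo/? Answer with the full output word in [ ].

[ɲart'elo]

Terminals under Tongue Tip in this geometry: [distributed], [anterior], [strident].
After delinking /ʒ/'s Tongue Tip and linking /t'/'s, the affected terminals become [−distributed], [+anterior], [−strident]; [constricted glottis], [voice], [spread glottis], … (outside Tongue Tip) are retained from /ʒ/.
This feature bundle is that of [r], so /ɲaʒt'elo/ surfaces as [ɲart'elo].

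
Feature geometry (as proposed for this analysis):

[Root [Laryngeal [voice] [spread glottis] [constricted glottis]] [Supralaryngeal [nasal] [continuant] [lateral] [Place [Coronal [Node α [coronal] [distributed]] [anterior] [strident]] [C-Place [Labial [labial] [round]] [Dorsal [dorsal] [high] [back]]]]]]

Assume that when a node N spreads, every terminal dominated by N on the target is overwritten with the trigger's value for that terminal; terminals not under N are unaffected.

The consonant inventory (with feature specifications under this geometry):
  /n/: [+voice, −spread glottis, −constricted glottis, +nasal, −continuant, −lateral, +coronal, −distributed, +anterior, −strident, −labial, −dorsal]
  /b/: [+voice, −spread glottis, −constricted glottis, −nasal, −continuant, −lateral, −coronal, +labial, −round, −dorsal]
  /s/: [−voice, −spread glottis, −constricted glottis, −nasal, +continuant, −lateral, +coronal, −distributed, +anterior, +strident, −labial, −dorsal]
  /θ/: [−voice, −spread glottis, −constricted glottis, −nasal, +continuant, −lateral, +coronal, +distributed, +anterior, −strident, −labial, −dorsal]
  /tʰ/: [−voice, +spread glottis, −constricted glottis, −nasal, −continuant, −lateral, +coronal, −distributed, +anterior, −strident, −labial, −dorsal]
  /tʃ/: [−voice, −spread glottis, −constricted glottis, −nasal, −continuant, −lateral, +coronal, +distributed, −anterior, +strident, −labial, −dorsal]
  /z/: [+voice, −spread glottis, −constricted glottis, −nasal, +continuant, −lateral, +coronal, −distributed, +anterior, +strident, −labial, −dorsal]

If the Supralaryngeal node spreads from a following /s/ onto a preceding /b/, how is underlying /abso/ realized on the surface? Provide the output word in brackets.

Terminals under Supralaryngeal in this geometry: [nasal], [continuant], [lateral], [coronal], [distributed], [anterior], [strident], [labial], [round], [dorsal], [high], [back].
Spreading Supralaryngeal from /s/ onto /b/ replaces those values with /s/'s: [−nasal], [+continuant], [−lateral], [+coronal], [−distributed], [+anterior], [+strident], [−labial], [−dorsal]. Features outside Supralaryngeal ([voice], [spread glottis], [constricted glottis]) stay as in /b/.
Among the inventory, only /z/ has exactly this specification, giving the surface form [azso].

[azso]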